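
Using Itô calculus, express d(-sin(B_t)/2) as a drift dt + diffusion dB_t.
d(-sin(B_t)/2) = (sin(B_t)/4) dt + (-cos(B_t)/2) dB_t

Itô's formula for f(B_t) gives d f(B_t) = f'(B_t) dB_t + (1/2) f''(B_t) dt. Compute derivatives of f(x) = -sin(x)/2:
  f'(x)  = -cos(x)/2
  f''(x) = sin(x)/2
Substitute x = B_t and multiply the f'' term by 1/2:
  drift     = (1/2) * (sin(x)/2) evaluated at B_t = sin(B_t)/4
  diffusion = (-cos(x)/2) evaluated at B_t = -cos(B_t)/2
Therefore d(-sin(B_t)/2) = (sin(B_t)/4) dt + (-cos(B_t)/2) dB_t.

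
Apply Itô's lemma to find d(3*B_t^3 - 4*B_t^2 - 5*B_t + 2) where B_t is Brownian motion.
d(3*B_t^3 - 4*B_t^2 - 5*B_t + 2) = (9*B_t - 4) dt + (9*B_t^2 - 8*B_t - 5) dB_t

Itô's formula for f(B_t) gives d f(B_t) = f'(B_t) dB_t + (1/2) f''(B_t) dt. Compute derivatives of f(x) = 3*x^3 - 4*x^2 - 5*x + 2:
  f'(x)  = 9*x^2 - 8*x - 5
  f''(x) = 18*x - 8
Substitute x = B_t and multiply the f'' term by 1/2:
  drift     = (1/2) * (18*x - 8) evaluated at B_t = 9*B_t - 4
  diffusion = (9*x^2 - 8*x - 5) evaluated at B_t = 9*B_t^2 - 8*B_t - 5
Therefore d(3*B_t^3 - 4*B_t^2 - 5*B_t + 2) = (9*B_t - 4) dt + (9*B_t^2 - 8*B_t - 5) dB_t.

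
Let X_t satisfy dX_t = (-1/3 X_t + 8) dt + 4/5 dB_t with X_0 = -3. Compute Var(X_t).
Var(X_t) = 24/25 - 24*exp(-2*t/3)/25

The variance V(t) = Var(X_t) satisfies V'(t) = 2 a V(t) + c^2 with V(0) = 0 (drift coefficient is linear in X, diffusion is constant). With a = -1/3, c = 4/5, the solution is
  V(t) = (c^2 / (2 a)) * (exp(2 a t) - 1)
       = ((4/5)^2 / (2*(-1/3))) * (exp((-2/3) t) - 1)
       = 24/25 - 24*exp(-2*t/3)/25.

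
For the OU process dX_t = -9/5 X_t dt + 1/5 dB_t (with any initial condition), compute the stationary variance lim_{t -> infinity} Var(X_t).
lim Var(X_t) = 1/90

The OU SDE dX = -theta X dt + sigma dB admits the integrating factor exp(theta t): d(exp(theta t) X_t) = sigma exp(theta t) dB_t. Integrating from 0 to t gives X_t = x_0 * exp(-theta t) + sigma * int_0^t exp(-theta (t-s)) dB_s for any initial x_0. The Itô integral has variance (by the Itô isometry) sigma^2 * int_0^t exp(-2 theta (t - s)) ds = sigma^2 * (1 - exp(-2 theta t)) / (2 theta), independent of x_0.
With theta = 9/5, sigma = 1/5:
  Var(X_t) = (1/5)^2 * (1 - exp(-2*9/5 t)) / (2 * 9/5) = 1/90 - exp(-18*t/5)/90.
As t -> infinity, exp(-2*9/5 t) -> 0, so the stationary variance is sigma^2 / (2 theta) = 1/90.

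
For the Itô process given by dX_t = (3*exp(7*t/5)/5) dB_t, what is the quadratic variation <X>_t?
<X>_t = 9*exp(14*t/5)/70 - 9/70

For an Itô process dX_t = a(t) dt + b(t) dB_t, the quadratic variation is <X>_t = int_0^t b(s)^2 ds (the drift term does not contribute). Here b(s) = 3*exp(7*s/5)/5, so
  b(s)^2 = 9*exp(14*s/5)/25.
Integrating from 0 to t:
  <X>_t = int_0^t (9*exp(14*s/5)/25) ds = 9*exp(14*t/5)/70 - 9/70.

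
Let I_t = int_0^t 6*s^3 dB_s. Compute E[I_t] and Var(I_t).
E[I_t] = 0; Var(I_t) = 36*t^7/7

The Itô integral of a deterministic integrand f(s) has mean 0 because each increment f(s) * (B_{s+ds} - B_s) has mean 0. By the Itô isometry:
  Var( int_0^t f(s) dB_s ) = E[ (int_0^t f(s) dB_s)^2 ] = int_0^t f(s)^2 ds.
Here f(s) = 6*s^3, so f(s)^2 = 36*s^6. Integrate:
  int_0^t (36*s^6) ds = 36*t^7/7.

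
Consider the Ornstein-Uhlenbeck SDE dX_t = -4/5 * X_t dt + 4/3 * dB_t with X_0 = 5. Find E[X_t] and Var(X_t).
E[X_t] = 5*exp(-4*t/5); Var(X_t) = 10/9 - 10*exp(-8*t/5)/9

The OU SDE dX = -theta X dt + sigma dB admits the integrating factor exp(theta t): d(exp(theta t) X_t) = sigma exp(theta t) dB_t. Integrating from 0 to t:
  X_t = x_0 * exp(-theta t) + sigma * int_0^t exp(-theta (t-s)) dB_s.
The Itô integral has mean 0 and (by the Itô isometry) variance sigma^2 * int_0^t exp(-2 theta (t - s)) ds = sigma^2 * (1 - exp(-2 theta t)) / (2 theta).
With theta = 4/5, sigma = 4/3, x_0 = 5:
  E[X_t] = 5 * exp(-4/5 t) = 5*exp(-4*t/5)
  Var(X_t) = (4/3)^2 * (1 - exp(-2*4/5 t)) / (2 * 4/5) = 10/9 - 10*exp(-8*t/5)/9.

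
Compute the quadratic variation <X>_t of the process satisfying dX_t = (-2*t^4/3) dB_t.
<X>_t = 4*t^9/81

For an Itô process dX_t = a(t) dt + b(t) dB_t, the quadratic variation is <X>_t = int_0^t b(s)^2 ds (the drift term does not contribute). Here b(s) = -2*s^4/3, so
  b(s)^2 = 4*s^8/9.
Integrating from 0 to t:
  <X>_t = int_0^t (4*s^8/9) ds = 4*t^9/81.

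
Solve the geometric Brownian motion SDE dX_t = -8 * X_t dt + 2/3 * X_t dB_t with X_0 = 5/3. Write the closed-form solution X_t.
X_t = 5/3 * exp((-74/9) * t + (2/3) * B_t)

For GBM dX = mu X dt + sigma X dB with X_0 = x_0, apply Itô to Y = log X: dY = (mu - sigma^2/2) dt + sigma dB, so Y_t = log(x_0) + (mu - sigma^2/2) t + sigma B_t and hence X_t = x_0 * exp((mu - sigma^2/2) t + sigma B_t).
With mu = -8, sigma = 2/3, x_0 = 5/3, this gives:
  X_t = 5/3 * exp((-74/9) * t + (2/3) * B_t).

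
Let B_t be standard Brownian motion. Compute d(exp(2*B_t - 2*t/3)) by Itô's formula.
d(exp(2*B_t - 2*t/3)) = (4*exp(2*B_t - 2*t/3)/3) dt + (2*exp(2*B_t - 2*t/3)) dB_t

Itô's formula for f(t, x): d f(t, B_t) = (f_t + (1/2) f_xx) dt + f_x dB_t. Compute partials of f(t, x) = exp(-2*t/3 + 2*x):
  f_t(t,x)  = -2*exp(-2*t/3 + 2*x)/3
  f_x(t,x)  = 2*exp(-2*t/3 + 2*x)
  f_xx(t,x) = 4*exp(-2*t/3 + 2*x)
Assemble drift = f_t + (1/2) f_xx = 4*exp(-2*t/3 + 2*x)/3 and diffusion = f_x = 2*exp(-2*t/3 + 2*x). Substituting x = B_t:
  d(exp(2*B_t - 2*t/3)) = (4*exp(2*B_t - 2*t/3)/3) dt + (2*exp(2*B_t - 2*t/3)) dB_t.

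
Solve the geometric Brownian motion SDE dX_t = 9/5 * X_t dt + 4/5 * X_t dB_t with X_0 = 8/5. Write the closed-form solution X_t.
X_t = 8/5 * exp((37/25) * t + (4/5) * B_t)

For GBM dX = mu X dt + sigma X dB with X_0 = x_0, apply Itô to Y = log X: dY = (mu - sigma^2/2) dt + sigma dB, so Y_t = log(x_0) + (mu - sigma^2/2) t + sigma B_t and hence X_t = x_0 * exp((mu - sigma^2/2) t + sigma B_t).
With mu = 9/5, sigma = 4/5, x_0 = 8/5, this gives:
  X_t = 8/5 * exp((37/25) * t + (4/5) * B_t).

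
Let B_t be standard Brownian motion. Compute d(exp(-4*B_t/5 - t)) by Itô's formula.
d(exp(-4*B_t/5 - t)) = (-17*exp(-4*B_t/5 - t)/25) dt + (-4*exp(-4*B_t/5 - t)/5) dB_t

Itô's formula for f(t, x): d f(t, B_t) = (f_t + (1/2) f_xx) dt + f_x dB_t. Compute partials of f(t, x) = exp(-t - 4*x/5):
  f_t(t,x)  = -exp(-t - 4*x/5)
  f_x(t,x)  = -4*exp(-t - 4*x/5)/5
  f_xx(t,x) = 16*exp(-t - 4*x/5)/25
Assemble drift = f_t + (1/2) f_xx = -17*exp(-t - 4*x/5)/25 and diffusion = f_x = -4*exp(-t - 4*x/5)/5. Substituting x = B_t:
  d(exp(-4*B_t/5 - t)) = (-17*exp(-4*B_t/5 - t)/25) dt + (-4*exp(-4*B_t/5 - t)/5) dB_t.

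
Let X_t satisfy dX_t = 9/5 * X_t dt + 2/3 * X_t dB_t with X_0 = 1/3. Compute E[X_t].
E[X_t] = exp(9*t/5)/3

For GBM dX = mu X dt + sigma X dB with X_0 = x_0, apply Itô to Y = log X: dY = (mu - sigma^2/2) dt + sigma dB, so Y_t = log(x_0) + (mu - sigma^2/2) t + sigma B_t and hence X_t = x_0 * exp((mu - sigma^2/2) t + sigma B_t).
With mu = 9/5, sigma = 2/3, x_0 = 1/3, this gives:
  X_t = 1/3 * exp((71/45) * t + (2/3) * B_t).
Since sigma*B_t ~ Normal(0, sigma^2 t), E[exp(sigma*B_t)] = exp(sigma^2 t / 2); so E[X_t] = x_0 * exp((mu - sigma^2/2) t) * exp(sigma^2 t / 2) = x_0 * exp(mu t) = exp(9*t/5)/3.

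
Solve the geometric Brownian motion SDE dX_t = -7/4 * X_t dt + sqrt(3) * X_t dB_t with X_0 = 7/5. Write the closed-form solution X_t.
X_t = 7/5 * exp((-13/4) * t + (sqrt(3)) * B_t)

For GBM dX = mu X dt + sigma X dB with X_0 = x_0, apply Itô to Y = log X: dY = (mu - sigma^2/2) dt + sigma dB, so Y_t = log(x_0) + (mu - sigma^2/2) t + sigma B_t and hence X_t = x_0 * exp((mu - sigma^2/2) t + sigma B_t).
With mu = -7/4, sigma = sqrt(3), x_0 = 7/5, this gives:
  X_t = 7/5 * exp((-13/4) * t + (sqrt(3)) * B_t).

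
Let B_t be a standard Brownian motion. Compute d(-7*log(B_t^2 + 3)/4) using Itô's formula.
d(-7*log(B_t^2 + 3)/4) = (7*(B_t^2 - 3)/(4*(B_t^2 + 3)^2)) dt + (-7*B_t/(2*B_t^2 + 6)) dB_t

Itô's formula for f(B_t) gives d f(B_t) = f'(B_t) dB_t + (1/2) f''(B_t) dt. Compute derivatives of f(x) = -7*log(x^2 + 3)/4:
  f'(x)  = -7*x/(2*x^2 + 6)
  f''(x) = 7*(x^2 - 3)/(2*(x^2 + 3)^2)
Substitute x = B_t and multiply the f'' term by 1/2:
  drift     = (1/2) * (7*(x^2 - 3)/(2*(x^2 + 3)^2)) evaluated at B_t = 7*(B_t^2 - 3)/(4*(B_t^2 + 3)^2)
  diffusion = (-7*x/(2*x^2 + 6)) evaluated at B_t = -7*B_t/(2*B_t^2 + 6)
Therefore d(-7*log(B_t^2 + 3)/4) = (7*(B_t^2 - 3)/(4*(B_t^2 + 3)^2)) dt + (-7*B_t/(2*B_t^2 + 6)) dB_t.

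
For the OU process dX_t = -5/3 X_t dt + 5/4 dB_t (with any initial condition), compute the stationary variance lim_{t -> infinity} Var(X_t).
lim Var(X_t) = 15/32

The OU SDE dX = -theta X dt + sigma dB admits the integrating factor exp(theta t): d(exp(theta t) X_t) = sigma exp(theta t) dB_t. Integrating from 0 to t gives X_t = x_0 * exp(-theta t) + sigma * int_0^t exp(-theta (t-s)) dB_s for any initial x_0. The Itô integral has variance (by the Itô isometry) sigma^2 * int_0^t exp(-2 theta (t - s)) ds = sigma^2 * (1 - exp(-2 theta t)) / (2 theta), independent of x_0.
With theta = 5/3, sigma = 5/4:
  Var(X_t) = (5/4)^2 * (1 - exp(-2*5/3 t)) / (2 * 5/3) = 15/32 - 15*exp(-10*t/3)/32.
As t -> infinity, exp(-2*5/3 t) -> 0, so the stationary variance is sigma^2 / (2 theta) = 15/32.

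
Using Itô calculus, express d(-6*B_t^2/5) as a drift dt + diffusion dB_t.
d(-6*B_t^2/5) = (-6/5) dt + (-12*B_t/5) dB_t

Itô's formula for f(B_t) gives d f(B_t) = f'(B_t) dB_t + (1/2) f''(B_t) dt. Compute derivatives of f(x) = -6*x^2/5:
  f'(x)  = -12*x/5
  f''(x) = -12/5
Substitute x = B_t and multiply the f'' term by 1/2:
  drift     = (1/2) * (-12/5) evaluated at B_t = -6/5
  diffusion = (-12*x/5) evaluated at B_t = -12*B_t/5
Therefore d(-6*B_t^2/5) = (-6/5) dt + (-12*B_t/5) dB_t.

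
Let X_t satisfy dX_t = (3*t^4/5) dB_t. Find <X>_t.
<X>_t = t^9/25

For an Itô process dX_t = a(t) dt + b(t) dB_t, the quadratic variation is <X>_t = int_0^t b(s)^2 ds (the drift term does not contribute). Here b(s) = 3*s^4/5, so
  b(s)^2 = 9*s^8/25.
Integrating from 0 to t:
  <X>_t = int_0^t (9*s^8/25) ds = t^9/25.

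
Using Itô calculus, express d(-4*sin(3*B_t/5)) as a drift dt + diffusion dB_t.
d(-4*sin(3*B_t/5)) = (18*sin(3*B_t/5)/25) dt + (-12*cos(3*B_t/5)/5) dB_t

Itô's formula for f(B_t) gives d f(B_t) = f'(B_t) dB_t + (1/2) f''(B_t) dt. Compute derivatives of f(x) = -4*sin(3*x/5):
  f'(x)  = -12*cos(3*x/5)/5
  f''(x) = 36*sin(3*x/5)/25
Substitute x = B_t and multiply the f'' term by 1/2:
  drift     = (1/2) * (36*sin(3*x/5)/25) evaluated at B_t = 18*sin(3*B_t/5)/25
  diffusion = (-12*cos(3*x/5)/5) evaluated at B_t = -12*cos(3*B_t/5)/5
Therefore d(-4*sin(3*B_t/5)) = (18*sin(3*B_t/5)/25) dt + (-12*cos(3*B_t/5)/5) dB_t.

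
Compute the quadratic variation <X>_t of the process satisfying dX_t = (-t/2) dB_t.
<X>_t = t^3/12

For an Itô process dX_t = a(t) dt + b(t) dB_t, the quadratic variation is <X>_t = int_0^t b(s)^2 ds (the drift term does not contribute). Here b(s) = -s/2, so
  b(s)^2 = s^2/4.
Integrating from 0 to t:
  <X>_t = int_0^t (s^2/4) ds = t^3/12.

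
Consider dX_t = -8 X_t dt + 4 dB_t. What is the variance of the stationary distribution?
lim Var(X_t) = 1

The OU SDE dX = -theta X dt + sigma dB admits the integrating factor exp(theta t): d(exp(theta t) X_t) = sigma exp(theta t) dB_t. Integrating from 0 to t gives X_t = x_0 * exp(-theta t) + sigma * int_0^t exp(-theta (t-s)) dB_s for any initial x_0. The Itô integral has variance (by the Itô isometry) sigma^2 * int_0^t exp(-2 theta (t - s)) ds = sigma^2 * (1 - exp(-2 theta t)) / (2 theta), independent of x_0.
With theta = 8, sigma = 4:
  Var(X_t) = (4)^2 * (1 - exp(-2*8 t)) / (2 * 8) = 1 - exp(-16*t).
As t -> infinity, exp(-2*8 t) -> 0, so the stationary variance is sigma^2 / (2 theta) = 1.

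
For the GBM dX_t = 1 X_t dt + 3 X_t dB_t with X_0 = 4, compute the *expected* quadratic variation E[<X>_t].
E[<X>_t] = 144*exp(11*t)/11 - 144/11

<X>_t = int_0^t (3 * X_s)^2 ds. Taking expectation inside the integral: E[<X>_t] = 3^2 * int_0^t E[X_s^2] ds. For GBM, E[X_s^2] = x_0^2 * exp((2 mu + sigma^2) s). Integrating:
  E[<X>_t] = 3^2 * 4^2 * (exp((2*1 + 3^2) t) - 1) / (2*1 + 3^2)
           = 3^2 * 4^2 * (exp(11 t) - 1) / 11 = 144*exp(11*t)/11 - 144/11.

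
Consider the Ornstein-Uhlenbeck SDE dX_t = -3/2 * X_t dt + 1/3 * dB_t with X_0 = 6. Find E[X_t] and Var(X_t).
E[X_t] = 6*exp(-3*t/2); Var(X_t) = 1/27 - exp(-3*t)/27

The OU SDE dX = -theta X dt + sigma dB admits the integrating factor exp(theta t): d(exp(theta t) X_t) = sigma exp(theta t) dB_t. Integrating from 0 to t:
  X_t = x_0 * exp(-theta t) + sigma * int_0^t exp(-theta (t-s)) dB_s.
The Itô integral has mean 0 and (by the Itô isometry) variance sigma^2 * int_0^t exp(-2 theta (t - s)) ds = sigma^2 * (1 - exp(-2 theta t)) / (2 theta).
With theta = 3/2, sigma = 1/3, x_0 = 6:
  E[X_t] = 6 * exp(-3/2 t) = 6*exp(-3*t/2)
  Var(X_t) = (1/3)^2 * (1 - exp(-2*3/2 t)) / (2 * 3/2) = 1/27 - exp(-3*t)/27.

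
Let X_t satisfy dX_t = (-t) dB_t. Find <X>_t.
<X>_t = t^3/3

For an Itô process dX_t = a(t) dt + b(t) dB_t, the quadratic variation is <X>_t = int_0^t b(s)^2 ds (the drift term does not contribute). Here b(s) = -s, so
  b(s)^2 = s^2.
Integrating from 0 to t:
  <X>_t = int_0^t (s^2) ds = t^3/3.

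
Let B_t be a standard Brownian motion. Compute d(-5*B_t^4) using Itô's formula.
d(-5*B_t^4) = (-30*B_t^2) dt + (-20*B_t^3) dB_t

Itô's formula for f(B_t) gives d f(B_t) = f'(B_t) dB_t + (1/2) f''(B_t) dt. Compute derivatives of f(x) = -5*x^4:
  f'(x)  = -20*x^3
  f''(x) = -60*x^2
Substitute x = B_t and multiply the f'' term by 1/2:
  drift     = (1/2) * (-60*x^2) evaluated at B_t = -30*B_t^2
  diffusion = (-20*x^3) evaluated at B_t = -20*B_t^3
Therefore d(-5*B_t^4) = (-30*B_t^2) dt + (-20*B_t^3) dB_t.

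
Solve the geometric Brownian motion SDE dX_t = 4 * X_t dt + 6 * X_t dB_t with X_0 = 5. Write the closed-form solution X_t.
X_t = 5 * exp((-14) * t + (6) * B_t)

For GBM dX = mu X dt + sigma X dB with X_0 = x_0, apply Itô to Y = log X: dY = (mu - sigma^2/2) dt + sigma dB, so Y_t = log(x_0) + (mu - sigma^2/2) t + sigma B_t and hence X_t = x_0 * exp((mu - sigma^2/2) t + sigma B_t).
With mu = 4, sigma = 6, x_0 = 5, this gives:
  X_t = 5 * exp((-14) * t + (6) * B_t).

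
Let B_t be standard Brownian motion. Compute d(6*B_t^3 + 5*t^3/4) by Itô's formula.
d(6*B_t^3 + 5*t^3/4) = (18*B_t + 15*t^2/4) dt + (18*B_t^2) dB_t

Itô's formula for f(t, x): d f(t, B_t) = (f_t + (1/2) f_xx) dt + f_x dB_t. Compute partials of f(t, x) = 5*t^3/4 + 6*x^3:
  f_t(t,x)  = 15*t^2/4
  f_x(t,x)  = 18*x^2
  f_xx(t,x) = 36*x
Assemble drift = f_t + (1/2) f_xx = 15*t^2/4 + 18*x and diffusion = f_x = 18*x^2. Substituting x = B_t:
  d(6*B_t^3 + 5*t^3/4) = (18*B_t + 15*t^2/4) dt + (18*B_t^2) dB_t.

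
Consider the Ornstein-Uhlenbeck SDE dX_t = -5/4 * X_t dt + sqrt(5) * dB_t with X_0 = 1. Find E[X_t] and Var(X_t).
E[X_t] = exp(-5*t/4); Var(X_t) = 2 - 2*exp(-5*t/2)

The OU SDE dX = -theta X dt + sigma dB admits the integrating factor exp(theta t): d(exp(theta t) X_t) = sigma exp(theta t) dB_t. Integrating from 0 to t:
  X_t = x_0 * exp(-theta t) + sigma * int_0^t exp(-theta (t-s)) dB_s.
The Itô integral has mean 0 and (by the Itô isometry) variance sigma^2 * int_0^t exp(-2 theta (t - s)) ds = sigma^2 * (1 - exp(-2 theta t)) / (2 theta).
With theta = 5/4, sigma = sqrt(5), x_0 = 1:
  E[X_t] = 1 * exp(-5/4 t) = exp(-5*t/4)
  Var(X_t) = (sqrt(5))^2 * (1 - exp(-2*5/4 t)) / (2 * 5/4) = 2 - 2*exp(-5*t/2).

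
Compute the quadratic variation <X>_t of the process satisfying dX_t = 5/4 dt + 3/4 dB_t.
<X>_t = 9*t/16

For an Itô process dX_t = a(t) dt + b(t) dB_t, the quadratic variation is <X>_t = int_0^t b(s)^2 ds (the drift term does not contribute). Here b(s) = 3/4, so
  b(s)^2 = 9/16.
Integrating from 0 to t:
  <X>_t = int_0^t (9/16) ds = 9*t/16.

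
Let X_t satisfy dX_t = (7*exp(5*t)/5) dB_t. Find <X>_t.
<X>_t = 49*exp(10*t)/250 - 49/250

For an Itô process dX_t = a(t) dt + b(t) dB_t, the quadratic variation is <X>_t = int_0^t b(s)^2 ds (the drift term does not contribute). Here b(s) = 7*exp(5*s)/5, so
  b(s)^2 = 49*exp(10*s)/25.
Integrating from 0 to t:
  <X>_t = int_0^t (49*exp(10*s)/25) ds = 49*exp(10*t)/250 - 49/250.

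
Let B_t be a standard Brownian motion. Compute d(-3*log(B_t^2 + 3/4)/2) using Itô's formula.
d(-3*log(B_t^2 + 3/4)/2) = (6*(4*B_t^2 - 3)/(4*B_t^2 + 3)^2) dt + (-12*B_t/(4*B_t^2 + 3)) dB_t

Itô's formula for f(B_t) gives d f(B_t) = f'(B_t) dB_t + (1/2) f''(B_t) dt. Compute derivatives of f(x) = -3*log(x^2 + 3/4)/2:
  f'(x)  = -12*x/(4*x^2 + 3)
  f''(x) = 12*(4*x^2 - 3)/(4*x^2 + 3)^2
Substitute x = B_t and multiply the f'' term by 1/2:
  drift     = (1/2) * (12*(4*x^2 - 3)/(4*x^2 + 3)^2) evaluated at B_t = 6*(4*B_t^2 - 3)/(4*B_t^2 + 3)^2
  diffusion = (-12*x/(4*x^2 + 3)) evaluated at B_t = -12*B_t/(4*B_t^2 + 3)
Therefore d(-3*log(B_t^2 + 3/4)/2) = (6*(4*B_t^2 - 3)/(4*B_t^2 + 3)^2) dt + (-12*B_t/(4*B_t^2 + 3)) dB_t.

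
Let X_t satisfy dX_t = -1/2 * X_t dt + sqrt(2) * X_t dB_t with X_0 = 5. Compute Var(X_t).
Var(X_t) = 50*sinh(t)

For GBM dX = mu X dt + sigma X dB with X_0 = x_0, apply Itô to Y = log X: dY = (mu - sigma^2/2) dt + sigma dB, so Y_t = log(x_0) + (mu - sigma^2/2) t + sigma B_t and hence X_t = x_0 * exp((mu - sigma^2/2) t + sigma B_t).
With mu = -1/2, sigma = sqrt(2), x_0 = 5, this gives:
  X_t = 5 * exp((-3/2) * t + (sqrt(2)) * B_t).
Since sigma*B_t ~ Normal(0, sigma^2 t), E[exp(sigma*B_t)] = exp(sigma^2 t / 2); so E[X_t] = x_0 * exp((mu - sigma^2/2) t) * exp(sigma^2 t / 2) = x_0 * exp(mu t) = 5*exp(-t/2).
Var(X_t) = E[X_t^2] - (E[X_t])^2 = x_0^2 * exp(2 mu t) * (exp(sigma^2 t) - 1) = 50*sinh(t).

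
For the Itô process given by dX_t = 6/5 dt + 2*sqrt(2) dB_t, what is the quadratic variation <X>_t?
<X>_t = 8*t

For an Itô process dX_t = a(t) dt + b(t) dB_t, the quadratic variation is <X>_t = int_0^t b(s)^2 ds (the drift term does not contribute). Here b(s) = 2*sqrt(2), so
  b(s)^2 = 8.
Integrating from 0 to t:
  <X>_t = int_0^t (8) ds = 8*t.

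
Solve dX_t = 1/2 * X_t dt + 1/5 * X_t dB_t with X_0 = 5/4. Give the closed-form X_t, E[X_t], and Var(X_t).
X_t = 5/4 * exp((12/25) t + (1/5) B_t); E[X_t] = 5*exp(t/2)/4; Var(X_t) = 25*(exp(t/25) - 1)*exp(t)/16

For GBM dX = mu X dt + sigma X dB with X_0 = x_0, apply Itô to Y = log X: dY = (mu - sigma^2/2) dt + sigma dB, so Y_t = log(x_0) + (mu - sigma^2/2) t + sigma B_t and hence X_t = x_0 * exp((mu - sigma^2/2) t + sigma B_t).
With mu = 1/2, sigma = 1/5, x_0 = 5/4, this gives:
  X_t = 5/4 * exp((12/25) * t + (1/5) * B_t).
Since sigma*B_t ~ Normal(0, sigma^2 t), E[exp(sigma*B_t)] = exp(sigma^2 t / 2); so E[X_t] = x_0 * exp((mu - sigma^2/2) t) * exp(sigma^2 t / 2) = x_0 * exp(mu t) = 5*exp(t/2)/4.
Var(X_t) = E[X_t^2] - (E[X_t])^2 = x_0^2 * exp(2 mu t) * (exp(sigma^2 t) - 1) = 25*(exp(t/25) - 1)*exp(t)/16.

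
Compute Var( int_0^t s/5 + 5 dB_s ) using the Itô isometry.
Var = t*(t^2 + 75*t + 1875)/75

The Itô integral of a deterministic integrand f(s) has mean 0 because each increment f(s) * (B_{s+ds} - B_s) has mean 0. By the Itô isometry:
  Var( int_0^t f(s) dB_s ) = E[ (int_0^t f(s) dB_s)^2 ] = int_0^t f(s)^2 ds.
Here f(s) = s/5 + 5, so f(s)^2 = (s + 25)^2/25. Integrate:
  int_0^t ((s + 25)^2/25) ds = t*(t^2 + 75*t + 1875)/75.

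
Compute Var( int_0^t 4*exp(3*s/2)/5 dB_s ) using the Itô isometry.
Var = 16*exp(3*t)/75 - 16/75

The Itô integral of a deterministic integrand f(s) has mean 0 because each increment f(s) * (B_{s+ds} - B_s) has mean 0. By the Itô isometry:
  Var( int_0^t f(s) dB_s ) = E[ (int_0^t f(s) dB_s)^2 ] = int_0^t f(s)^2 ds.
Here f(s) = 4*exp(3*s/2)/5, so f(s)^2 = 16*exp(3*s)/25. Integrate:
  int_0^t (16*exp(3*s)/25) ds = 16*exp(3*t)/75 - 16/75.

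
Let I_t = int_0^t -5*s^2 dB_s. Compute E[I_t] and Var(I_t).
E[I_t] = 0; Var(I_t) = 5*t^5

The Itô integral of a deterministic integrand f(s) has mean 0 because each increment f(s) * (B_{s+ds} - B_s) has mean 0. By the Itô isometry:
  Var( int_0^t f(s) dB_s ) = E[ (int_0^t f(s) dB_s)^2 ] = int_0^t f(s)^2 ds.
Here f(s) = -5*s^2, so f(s)^2 = 25*s^4. Integrate:
  int_0^t (25*s^4) ds = 5*t^5.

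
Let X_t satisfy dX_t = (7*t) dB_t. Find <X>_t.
<X>_t = 49*t^3/3

For an Itô process dX_t = a(t) dt + b(t) dB_t, the quadratic variation is <X>_t = int_0^t b(s)^2 ds (the drift term does not contribute). Here b(s) = 7*s, so
  b(s)^2 = 49*s^2.
Integrating from 0 to t:
  <X>_t = int_0^t (49*s^2) ds = 49*t^3/3.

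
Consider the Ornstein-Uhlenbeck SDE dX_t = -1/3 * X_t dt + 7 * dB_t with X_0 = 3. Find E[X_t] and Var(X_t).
E[X_t] = 3*exp(-t/3); Var(X_t) = 147/2 - 147*exp(-2*t/3)/2

The OU SDE dX = -theta X dt + sigma dB admits the integrating factor exp(theta t): d(exp(theta t) X_t) = sigma exp(theta t) dB_t. Integrating from 0 to t:
  X_t = x_0 * exp(-theta t) + sigma * int_0^t exp(-theta (t-s)) dB_s.
The Itô integral has mean 0 and (by the Itô isometry) variance sigma^2 * int_0^t exp(-2 theta (t - s)) ds = sigma^2 * (1 - exp(-2 theta t)) / (2 theta).
With theta = 1/3, sigma = 7, x_0 = 3:
  E[X_t] = 3 * exp(-1/3 t) = 3*exp(-t/3)
  Var(X_t) = (7)^2 * (1 - exp(-2*1/3 t)) / (2 * 1/3) = 147/2 - 147*exp(-2*t/3)/2.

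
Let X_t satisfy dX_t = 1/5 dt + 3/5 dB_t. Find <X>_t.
<X>_t = 9*t/25

For an Itô process dX_t = a(t) dt + b(t) dB_t, the quadratic variation is <X>_t = int_0^t b(s)^2 ds (the drift term does not contribute). Here b(s) = 3/5, so
  b(s)^2 = 9/25.
Integrating from 0 to t:
  <X>_t = int_0^t (9/25) ds = 9*t/25.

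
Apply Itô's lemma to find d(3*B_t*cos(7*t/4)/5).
d(3*B_t*cos(7*t/4)/5) = (-21*B_t*sin(7*t/4)/20) dt + (3*cos(7*t/4)/5) dB_t

Itô's formula for f(t, x): d f(t, B_t) = (f_t + (1/2) f_xx) dt + f_x dB_t. Compute partials of f(t, x) = 3*x*cos(7*t/4)/5:
  f_t(t,x)  = -21*x*sin(7*t/4)/20
  f_x(t,x)  = 3*cos(7*t/4)/5
  f_xx(t,x) = 0
Assemble drift = f_t + (1/2) f_xx = -21*x*sin(7*t/4)/20 and diffusion = f_x = 3*cos(7*t/4)/5. Substituting x = B_t:
  d(3*B_t*cos(7*t/4)/5) = (-21*B_t*sin(7*t/4)/20) dt + (3*cos(7*t/4)/5) dB_t.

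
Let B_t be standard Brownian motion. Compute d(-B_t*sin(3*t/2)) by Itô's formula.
d(-B_t*sin(3*t/2)) = (-3*B_t*cos(3*t/2)/2) dt + (-sin(3*t/2)) dB_t

Itô's formula for f(t, x): d f(t, B_t) = (f_t + (1/2) f_xx) dt + f_x dB_t. Compute partials of f(t, x) = -x*sin(3*t/2):
  f_t(t,x)  = -3*x*cos(3*t/2)/2
  f_x(t,x)  = -sin(3*t/2)
  f_xx(t,x) = 0
Assemble drift = f_t + (1/2) f_xx = -3*x*cos(3*t/2)/2 and diffusion = f_x = -sin(3*t/2). Substituting x = B_t:
  d(-B_t*sin(3*t/2)) = (-3*B_t*cos(3*t/2)/2) dt + (-sin(3*t/2)) dB_t.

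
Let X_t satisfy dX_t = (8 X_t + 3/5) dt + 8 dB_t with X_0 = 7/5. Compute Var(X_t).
Var(X_t) = 4*exp(16*t) - 4

The variance V(t) = Var(X_t) satisfies V'(t) = 2 a V(t) + c^2 with V(0) = 0 (drift coefficient is linear in X, diffusion is constant). With a = 8, c = 8, the solution is
  V(t) = (c^2 / (2 a)) * (exp(2 a t) - 1)
       = (8^2 / (2*8)) * (exp(16 t) - 1)
       = 4*exp(16*t) - 4.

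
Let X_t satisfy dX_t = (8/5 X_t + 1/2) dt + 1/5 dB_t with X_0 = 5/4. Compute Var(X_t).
Var(X_t) = exp(16*t/5)/80 - 1/80

The variance V(t) = Var(X_t) satisfies V'(t) = 2 a V(t) + c^2 with V(0) = 0 (drift coefficient is linear in X, diffusion is constant). With a = 8/5, c = 1/5, the solution is
  V(t) = (c^2 / (2 a)) * (exp(2 a t) - 1)
       = ((1/5)^2 / (2*(8/5))) * (exp((16/5) t) - 1)
       = exp(16*t/5)/80 - 1/80.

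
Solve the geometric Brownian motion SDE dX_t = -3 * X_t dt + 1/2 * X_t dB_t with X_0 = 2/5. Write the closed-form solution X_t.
X_t = 2/5 * exp((-25/8) * t + (1/2) * B_t)

For GBM dX = mu X dt + sigma X dB with X_0 = x_0, apply Itô to Y = log X: dY = (mu - sigma^2/2) dt + sigma dB, so Y_t = log(x_0) + (mu - sigma^2/2) t + sigma B_t and hence X_t = x_0 * exp((mu - sigma^2/2) t + sigma B_t).
With mu = -3, sigma = 1/2, x_0 = 2/5, this gives:
  X_t = 2/5 * exp((-25/8) * t + (1/2) * B_t).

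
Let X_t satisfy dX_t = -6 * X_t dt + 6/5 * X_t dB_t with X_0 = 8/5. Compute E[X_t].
E[X_t] = 8*exp(-6*t)/5

For GBM dX = mu X dt + sigma X dB with X_0 = x_0, apply Itô to Y = log X: dY = (mu - sigma^2/2) dt + sigma dB, so Y_t = log(x_0) + (mu - sigma^2/2) t + sigma B_t and hence X_t = x_0 * exp((mu - sigma^2/2) t + sigma B_t).
With mu = -6, sigma = 6/5, x_0 = 8/5, this gives:
  X_t = 8/5 * exp((-168/25) * t + (6/5) * B_t).
Since sigma*B_t ~ Normal(0, sigma^2 t), E[exp(sigma*B_t)] = exp(sigma^2 t / 2); so E[X_t] = x_0 * exp((mu - sigma^2/2) t) * exp(sigma^2 t / 2) = x_0 * exp(mu t) = 8*exp(-6*t)/5.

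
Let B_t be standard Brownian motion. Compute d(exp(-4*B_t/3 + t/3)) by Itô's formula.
d(exp(-4*B_t/3 + t/3)) = (11*exp(-4*B_t/3 + t/3)/9) dt + (-4*exp(-4*B_t/3 + t/3)/3) dB_t

Itô's formula for f(t, x): d f(t, B_t) = (f_t + (1/2) f_xx) dt + f_x dB_t. Compute partials of f(t, x) = exp(t/3 - 4*x/3):
  f_t(t,x)  = exp(t/3 - 4*x/3)/3
  f_x(t,x)  = -4*exp(t/3 - 4*x/3)/3
  f_xx(t,x) = 16*exp(t/3 - 4*x/3)/9
Assemble drift = f_t + (1/2) f_xx = 11*exp(t/3 - 4*x/3)/9 and diffusion = f_x = -4*exp(t/3 - 4*x/3)/3. Substituting x = B_t:
  d(exp(-4*B_t/3 + t/3)) = (11*exp(-4*B_t/3 + t/3)/9) dt + (-4*exp(-4*B_t/3 + t/3)/3) dB_t.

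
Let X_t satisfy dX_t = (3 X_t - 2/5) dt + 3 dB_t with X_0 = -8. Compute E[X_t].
E[X_t] = 2/15 - 122*exp(3*t)/15

Taking expectations and using E[dB_t] = 0, the mean m(t) = E[X_t] satisfies the ODE m'(t) = a m(t) + b with m(0) = x_0. With a = 3, b = -2/5, x_0 = -8, the solution is
  m(t) = x_0 * exp(a t) + (b/a) * (exp(a t) - 1)
       = (-8) * exp(3 t) + ((-2/5)/3) * (exp(3 t) - 1)
       = 2/15 - 122*exp(3*t)/15.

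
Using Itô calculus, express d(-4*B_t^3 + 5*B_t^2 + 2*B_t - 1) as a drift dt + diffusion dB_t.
d(-4*B_t^3 + 5*B_t^2 + 2*B_t - 1) = (5 - 12*B_t) dt + (-12*B_t^2 + 10*B_t + 2) dB_t

Itô's formula for f(B_t) gives d f(B_t) = f'(B_t) dB_t + (1/2) f''(B_t) dt. Compute derivatives of f(x) = -4*x^3 + 5*x^2 + 2*x - 1:
  f'(x)  = -12*x^2 + 10*x + 2
  f''(x) = 10 - 24*x
Substitute x = B_t and multiply the f'' term by 1/2:
  drift     = (1/2) * (10 - 24*x) evaluated at B_t = 5 - 12*B_t
  diffusion = (-12*x^2 + 10*x + 2) evaluated at B_t = -12*B_t^2 + 10*B_t + 2
Therefore d(-4*B_t^3 + 5*B_t^2 + 2*B_t - 1) = (5 - 12*B_t) dt + (-12*B_t^2 + 10*B_t + 2) dB_t.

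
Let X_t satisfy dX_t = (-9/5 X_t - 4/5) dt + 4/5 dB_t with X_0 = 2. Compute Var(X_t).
Var(X_t) = 8/45 - 8*exp(-18*t/5)/45

The variance V(t) = Var(X_t) satisfies V'(t) = 2 a V(t) + c^2 with V(0) = 0 (drift coefficient is linear in X, diffusion is constant). With a = -9/5, c = 4/5, the solution is
  V(t) = (c^2 / (2 a)) * (exp(2 a t) - 1)
       = ((4/5)^2 / (2*(-9/5))) * (exp((-18/5) t) - 1)
       = 8/45 - 8*exp(-18*t/5)/45.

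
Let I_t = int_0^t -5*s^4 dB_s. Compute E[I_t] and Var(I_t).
E[I_t] = 0; Var(I_t) = 25*t^9/9

The Itô integral of a deterministic integrand f(s) has mean 0 because each increment f(s) * (B_{s+ds} - B_s) has mean 0. By the Itô isometry:
  Var( int_0^t f(s) dB_s ) = E[ (int_0^t f(s) dB_s)^2 ] = int_0^t f(s)^2 ds.
Here f(s) = -5*s^4, so f(s)^2 = 25*s^8. Integrate:
  int_0^t (25*s^8) ds = 25*t^9/9.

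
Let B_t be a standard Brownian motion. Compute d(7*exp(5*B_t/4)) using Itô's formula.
d(7*exp(5*B_t/4)) = (175*exp(5*B_t/4)/32) dt + (35*exp(5*B_t/4)/4) dB_t

Itô's formula for f(B_t) gives d f(B_t) = f'(B_t) dB_t + (1/2) f''(B_t) dt. Compute derivatives of f(x) = 7*exp(5*x/4):
  f'(x)  = 35*exp(5*x/4)/4
  f''(x) = 175*exp(5*x/4)/16
Substitute x = B_t and multiply the f'' term by 1/2:
  drift     = (1/2) * (175*exp(5*x/4)/16) evaluated at B_t = 175*exp(5*B_t/4)/32
  diffusion = (35*exp(5*x/4)/4) evaluated at B_t = 35*exp(5*B_t/4)/4
Therefore d(7*exp(5*B_t/4)) = (175*exp(5*B_t/4)/32) dt + (35*exp(5*B_t/4)/4) dB_t.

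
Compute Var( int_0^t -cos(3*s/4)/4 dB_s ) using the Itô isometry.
Var = t/32 + sin(3*t/2)/48

The Itô integral of a deterministic integrand f(s) has mean 0 because each increment f(s) * (B_{s+ds} - B_s) has mean 0. By the Itô isometry:
  Var( int_0^t f(s) dB_s ) = E[ (int_0^t f(s) dB_s)^2 ] = int_0^t f(s)^2 ds.
Here f(s) = -cos(3*s/4)/4, so f(s)^2 = cos(3*s/4)^2/16. Integrate:
  int_0^t (cos(3*s/4)^2/16) ds = t/32 + sin(3*t/2)/48.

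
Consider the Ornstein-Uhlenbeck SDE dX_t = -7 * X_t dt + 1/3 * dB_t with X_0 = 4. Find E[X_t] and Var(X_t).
E[X_t] = 4*exp(-7*t); Var(X_t) = 1/126 - exp(-14*t)/126

The OU SDE dX = -theta X dt + sigma dB admits the integrating factor exp(theta t): d(exp(theta t) X_t) = sigma exp(theta t) dB_t. Integrating from 0 to t:
  X_t = x_0 * exp(-theta t) + sigma * int_0^t exp(-theta (t-s)) dB_s.
The Itô integral has mean 0 and (by the Itô isometry) variance sigma^2 * int_0^t exp(-2 theta (t - s)) ds = sigma^2 * (1 - exp(-2 theta t)) / (2 theta).
With theta = 7, sigma = 1/3, x_0 = 4:
  E[X_t] = 4 * exp(-7 t) = 4*exp(-7*t)
  Var(X_t) = (1/3)^2 * (1 - exp(-2*7 t)) / (2 * 7) = 1/126 - exp(-14*t)/126.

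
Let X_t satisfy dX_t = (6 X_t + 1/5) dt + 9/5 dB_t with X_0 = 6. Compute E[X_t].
E[X_t] = 181*exp(6*t)/30 - 1/30

Taking expectations and using E[dB_t] = 0, the mean m(t) = E[X_t] satisfies the ODE m'(t) = a m(t) + b with m(0) = x_0. With a = 6, b = 1/5, x_0 = 6, the solution is
  m(t) = x_0 * exp(a t) + (b/a) * (exp(a t) - 1)
       = 6 * exp(6 t) + ((1/5)/6) * (exp(6 t) - 1)
       = 181*exp(6*t)/30 - 1/30.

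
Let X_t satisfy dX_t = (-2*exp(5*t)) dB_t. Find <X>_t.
<X>_t = 2*exp(10*t)/5 - 2/5

For an Itô process dX_t = a(t) dt + b(t) dB_t, the quadratic variation is <X>_t = int_0^t b(s)^2 ds (the drift term does not contribute). Here b(s) = -2*exp(5*s), so
  b(s)^2 = 4*exp(10*s).
Integrating from 0 to t:
  <X>_t = int_0^t (4*exp(10*s)) ds = 2*exp(10*t)/5 - 2/5.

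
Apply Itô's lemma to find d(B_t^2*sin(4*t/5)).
d(B_t^2*sin(4*t/5)) = (4*B_t^2*cos(4*t/5)/5 + sin(4*t/5)) dt + (2*B_t*sin(4*t/5)) dB_t

Itô's formula for f(t, x): d f(t, B_t) = (f_t + (1/2) f_xx) dt + f_x dB_t. Compute partials of f(t, x) = x^2*sin(4*t/5):
  f_t(t,x)  = 4*x^2*cos(4*t/5)/5
  f_x(t,x)  = 2*x*sin(4*t/5)
  f_xx(t,x) = 2*sin(4*t/5)
Assemble drift = f_t + (1/2) f_xx = 4*x^2*cos(4*t/5)/5 + sin(4*t/5) and diffusion = f_x = 2*x*sin(4*t/5). Substituting x = B_t:
  d(B_t^2*sin(4*t/5)) = (4*B_t^2*cos(4*t/5)/5 + sin(4*t/5)) dt + (2*B_t*sin(4*t/5)) dB_t.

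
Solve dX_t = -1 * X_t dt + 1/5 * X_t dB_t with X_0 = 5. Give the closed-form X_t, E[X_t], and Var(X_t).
X_t = 5 * exp((-51/50) t + (1/5) B_t); E[X_t] = 5*exp(-t); Var(X_t) = (25*exp(t/25) - 25)*exp(-2*t)

For GBM dX = mu X dt + sigma X dB with X_0 = x_0, apply Itô to Y = log X: dY = (mu - sigma^2/2) dt + sigma dB, so Y_t = log(x_0) + (mu - sigma^2/2) t + sigma B_t and hence X_t = x_0 * exp((mu - sigma^2/2) t + sigma B_t).
With mu = -1, sigma = 1/5, x_0 = 5, this gives:
  X_t = 5 * exp((-51/50) * t + (1/5) * B_t).
Since sigma*B_t ~ Normal(0, sigma^2 t), E[exp(sigma*B_t)] = exp(sigma^2 t / 2); so E[X_t] = x_0 * exp((mu - sigma^2/2) t) * exp(sigma^2 t / 2) = x_0 * exp(mu t) = 5*exp(-t).
Var(X_t) = E[X_t^2] - (E[X_t])^2 = x_0^2 * exp(2 mu t) * (exp(sigma^2 t) - 1) = (25*exp(t/25) - 25)*exp(-2*t).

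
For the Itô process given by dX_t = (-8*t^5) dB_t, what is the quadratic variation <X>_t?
<X>_t = 64*t^11/11

For an Itô process dX_t = a(t) dt + b(t) dB_t, the quadratic variation is <X>_t = int_0^t b(s)^2 ds (the drift term does not contribute). Here b(s) = -8*s^5, so
  b(s)^2 = 64*s^10.
Integrating from 0 to t:
  <X>_t = int_0^t (64*s^10) ds = 64*t^11/11.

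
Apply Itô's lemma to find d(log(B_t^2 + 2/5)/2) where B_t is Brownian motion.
d(log(B_t^2 + 2/5)/2) = (5*(2 - 5*B_t^2)/(2*(5*B_t^2 + 2)^2)) dt + (5*B_t/(5*B_t^2 + 2)) dB_t

Itô's formula for f(B_t) gives d f(B_t) = f'(B_t) dB_t + (1/2) f''(B_t) dt. Compute derivatives of f(x) = log(x^2 + 2/5)/2:
  f'(x)  = 5*x/(5*x^2 + 2)
  f''(x) = 5*(2 - 5*x^2)/(5*x^2 + 2)^2
Substitute x = B_t and multiply the f'' term by 1/2:
  drift     = (1/2) * (5*(2 - 5*x^2)/(5*x^2 + 2)^2) evaluated at B_t = 5*(2 - 5*B_t^2)/(2*(5*B_t^2 + 2)^2)
  diffusion = (5*x/(5*x^2 + 2)) evaluated at B_t = 5*B_t/(5*B_t^2 + 2)
Therefore d(log(B_t^2 + 2/5)/2) = (5*(2 - 5*B_t^2)/(2*(5*B_t^2 + 2)^2)) dt + (5*B_t/(5*B_t^2 + 2)) dB_t.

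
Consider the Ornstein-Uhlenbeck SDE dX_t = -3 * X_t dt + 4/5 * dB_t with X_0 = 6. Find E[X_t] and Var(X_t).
E[X_t] = 6*exp(-3*t); Var(X_t) = 8/75 - 8*exp(-6*t)/75

The OU SDE dX = -theta X dt + sigma dB admits the integrating factor exp(theta t): d(exp(theta t) X_t) = sigma exp(theta t) dB_t. Integrating from 0 to t:
  X_t = x_0 * exp(-theta t) + sigma * int_0^t exp(-theta (t-s)) dB_s.
The Itô integral has mean 0 and (by the Itô isometry) variance sigma^2 * int_0^t exp(-2 theta (t - s)) ds = sigma^2 * (1 - exp(-2 theta t)) / (2 theta).
With theta = 3, sigma = 4/5, x_0 = 6:
  E[X_t] = 6 * exp(-3 t) = 6*exp(-3*t)
  Var(X_t) = (4/5)^2 * (1 - exp(-2*3 t)) / (2 * 3) = 8/75 - 8*exp(-6*t)/75.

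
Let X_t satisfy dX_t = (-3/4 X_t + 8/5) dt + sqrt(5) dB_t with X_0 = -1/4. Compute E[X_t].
E[X_t] = 32/15 - 143*exp(-3*t/4)/60

Taking expectations and using E[dB_t] = 0, the mean m(t) = E[X_t] satisfies the ODE m'(t) = a m(t) + b with m(0) = x_0. With a = -3/4, b = 8/5, x_0 = -1/4, the solution is
  m(t) = x_0 * exp(a t) + (b/a) * (exp(a t) - 1)
       = (-1/4) * exp((-3/4) t) + ((8/5)/(-3/4)) * (exp((-3/4) t) - 1)
       = 32/15 - 143*exp(-3*t/4)/60.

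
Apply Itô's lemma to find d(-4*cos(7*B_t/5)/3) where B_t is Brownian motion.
d(-4*cos(7*B_t/5)/3) = (98*cos(7*B_t/5)/75) dt + (28*sin(7*B_t/5)/15) dB_t

Itô's formula for f(B_t) gives d f(B_t) = f'(B_t) dB_t + (1/2) f''(B_t) dt. Compute derivatives of f(x) = -4*cos(7*x/5)/3:
  f'(x)  = 28*sin(7*x/5)/15
  f''(x) = 196*cos(7*x/5)/75
Substitute x = B_t and multiply the f'' term by 1/2:
  drift     = (1/2) * (196*cos(7*x/5)/75) evaluated at B_t = 98*cos(7*B_t/5)/75
  diffusion = (28*sin(7*x/5)/15) evaluated at B_t = 28*sin(7*B_t/5)/15
Therefore d(-4*cos(7*B_t/5)/3) = (98*cos(7*B_t/5)/75) dt + (28*sin(7*B_t/5)/15) dB_t.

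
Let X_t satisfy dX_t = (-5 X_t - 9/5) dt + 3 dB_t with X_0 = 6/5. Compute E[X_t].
E[X_t] = -9/25 + 39*exp(-5*t)/25

Taking expectations and using E[dB_t] = 0, the mean m(t) = E[X_t] satisfies the ODE m'(t) = a m(t) + b with m(0) = x_0. With a = -5, b = -9/5, x_0 = 6/5, the solution is
  m(t) = x_0 * exp(a t) + (b/a) * (exp(a t) - 1)
       = (6/5) * exp((-5) t) + ((-9/5)/(-5)) * (exp((-5) t) - 1)
       = -9/25 + 39*exp(-5*t)/25.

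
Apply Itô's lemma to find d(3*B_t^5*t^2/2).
d(3*B_t^5*t^2/2) = (3*B_t^3*t*(B_t^2 + 5*t)) dt + (15*B_t^4*t^2/2) dB_t

Itô's formula for f(t, x): d f(t, B_t) = (f_t + (1/2) f_xx) dt + f_x dB_t. Compute partials of f(t, x) = 3*t^2*x^5/2:
  f_t(t,x)  = 3*t*x^5
  f_x(t,x)  = 15*t^2*x^4/2
  f_xx(t,x) = 30*t^2*x^3
Assemble drift = f_t + (1/2) f_xx = 3*t*x^3*(5*t + x^2) and diffusion = f_x = 15*t^2*x^4/2. Substituting x = B_t:
  d(3*B_t^5*t^2/2) = (3*B_t^3*t*(B_t^2 + 5*t)) dt + (15*B_t^4*t^2/2) dB_t.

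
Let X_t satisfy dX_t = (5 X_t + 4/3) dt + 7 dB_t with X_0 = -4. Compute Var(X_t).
Var(X_t) = 49*exp(10*t)/10 - 49/10

The variance V(t) = Var(X_t) satisfies V'(t) = 2 a V(t) + c^2 with V(0) = 0 (drift coefficient is linear in X, diffusion is constant). With a = 5, c = 7, the solution is
  V(t) = (c^2 / (2 a)) * (exp(2 a t) - 1)
       = (7^2 / (2*5)) * (exp(10 t) - 1)
       = 49*exp(10*t)/10 - 49/10.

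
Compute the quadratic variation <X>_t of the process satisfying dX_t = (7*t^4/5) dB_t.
<X>_t = 49*t^9/225

For an Itô process dX_t = a(t) dt + b(t) dB_t, the quadratic variation is <X>_t = int_0^t b(s)^2 ds (the drift term does not contribute). Here b(s) = 7*s^4/5, so
  b(s)^2 = 49*s^8/25.
Integrating from 0 to t:
  <X>_t = int_0^t (49*s^8/25) ds = 49*t^9/225.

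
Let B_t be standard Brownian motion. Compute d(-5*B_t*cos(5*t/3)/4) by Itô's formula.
d(-5*B_t*cos(5*t/3)/4) = (25*B_t*sin(5*t/3)/12) dt + (-5*cos(5*t/3)/4) dB_t

Itô's formula for f(t, x): d f(t, B_t) = (f_t + (1/2) f_xx) dt + f_x dB_t. Compute partials of f(t, x) = -5*x*cos(5*t/3)/4:
  f_t(t,x)  = 25*x*sin(5*t/3)/12
  f_x(t,x)  = -5*cos(5*t/3)/4
  f_xx(t,x) = 0
Assemble drift = f_t + (1/2) f_xx = 25*x*sin(5*t/3)/12 and diffusion = f_x = -5*cos(5*t/3)/4. Substituting x = B_t:
  d(-5*B_t*cos(5*t/3)/4) = (25*B_t*sin(5*t/3)/12) dt + (-5*cos(5*t/3)/4) dB_t.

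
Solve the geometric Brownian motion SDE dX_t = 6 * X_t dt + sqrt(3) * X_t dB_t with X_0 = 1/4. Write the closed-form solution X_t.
X_t = 1/4 * exp((9/2) * t + (sqrt(3)) * B_t)

For GBM dX = mu X dt + sigma X dB with X_0 = x_0, apply Itô to Y = log X: dY = (mu - sigma^2/2) dt + sigma dB, so Y_t = log(x_0) + (mu - sigma^2/2) t + sigma B_t and hence X_t = x_0 * exp((mu - sigma^2/2) t + sigma B_t).
With mu = 6, sigma = sqrt(3), x_0 = 1/4, this gives:
  X_t = 1/4 * exp((9/2) * t + (sqrt(3)) * B_t).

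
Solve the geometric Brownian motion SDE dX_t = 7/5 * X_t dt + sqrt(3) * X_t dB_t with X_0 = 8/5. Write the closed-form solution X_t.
X_t = 8/5 * exp((-1/10) * t + (sqrt(3)) * B_t)

For GBM dX = mu X dt + sigma X dB with X_0 = x_0, apply Itô to Y = log X: dY = (mu - sigma^2/2) dt + sigma dB, so Y_t = log(x_0) + (mu - sigma^2/2) t + sigma B_t and hence X_t = x_0 * exp((mu - sigma^2/2) t + sigma B_t).
With mu = 7/5, sigma = sqrt(3), x_0 = 8/5, this gives:
  X_t = 8/5 * exp((-1/10) * t + (sqrt(3)) * B_t).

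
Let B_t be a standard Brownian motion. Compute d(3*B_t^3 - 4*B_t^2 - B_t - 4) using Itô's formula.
d(3*B_t^3 - 4*B_t^2 - B_t - 4) = (9*B_t - 4) dt + (9*B_t^2 - 8*B_t - 1) dB_t

Itô's formula for f(B_t) gives d f(B_t) = f'(B_t) dB_t + (1/2) f''(B_t) dt. Compute derivatives of f(x) = 3*x^3 - 4*x^2 - x - 4:
  f'(x)  = 9*x^2 - 8*x - 1
  f''(x) = 18*x - 8
Substitute x = B_t and multiply the f'' term by 1/2:
  drift     = (1/2) * (18*x - 8) evaluated at B_t = 9*B_t - 4
  diffusion = (9*x^2 - 8*x - 1) evaluated at B_t = 9*B_t^2 - 8*B_t - 1
Therefore d(3*B_t^3 - 4*B_t^2 - B_t - 4) = (9*B_t - 4) dt + (9*B_t^2 - 8*B_t - 1) dB_t.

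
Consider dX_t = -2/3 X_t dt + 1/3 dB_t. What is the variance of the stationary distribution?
lim Var(X_t) = 1/12

The OU SDE dX = -theta X dt + sigma dB admits the integrating factor exp(theta t): d(exp(theta t) X_t) = sigma exp(theta t) dB_t. Integrating from 0 to t gives X_t = x_0 * exp(-theta t) + sigma * int_0^t exp(-theta (t-s)) dB_s for any initial x_0. The Itô integral has variance (by the Itô isometry) sigma^2 * int_0^t exp(-2 theta (t - s)) ds = sigma^2 * (1 - exp(-2 theta t)) / (2 theta), independent of x_0.
With theta = 2/3, sigma = 1/3:
  Var(X_t) = (1/3)^2 * (1 - exp(-2*2/3 t)) / (2 * 2/3) = 1/12 - exp(-4*t/3)/12.
As t -> infinity, exp(-2*2/3 t) -> 0, so the stationary variance is sigma^2 / (2 theta) = 1/12.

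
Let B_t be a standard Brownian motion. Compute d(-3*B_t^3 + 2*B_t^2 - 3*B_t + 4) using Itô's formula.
d(-3*B_t^3 + 2*B_t^2 - 3*B_t + 4) = (2 - 9*B_t) dt + (-9*B_t^2 + 4*B_t - 3) dB_t

Itô's formula for f(B_t) gives d f(B_t) = f'(B_t) dB_t + (1/2) f''(B_t) dt. Compute derivatives of f(x) = -3*x^3 + 2*x^2 - 3*x + 4:
  f'(x)  = -9*x^2 + 4*x - 3
  f''(x) = 4 - 18*x
Substitute x = B_t and multiply the f'' term by 1/2:
  drift     = (1/2) * (4 - 18*x) evaluated at B_t = 2 - 9*B_t
  diffusion = (-9*x^2 + 4*x - 3) evaluated at B_t = -9*B_t^2 + 4*B_t - 3
Therefore d(-3*B_t^3 + 2*B_t^2 - 3*B_t + 4) = (2 - 9*B_t) dt + (-9*B_t^2 + 4*B_t - 3) dB_t.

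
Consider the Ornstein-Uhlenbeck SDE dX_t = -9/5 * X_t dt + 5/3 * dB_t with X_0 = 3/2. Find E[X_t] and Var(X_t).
E[X_t] = 3*exp(-9*t/5)/2; Var(X_t) = 125/162 - 125*exp(-18*t/5)/162

The OU SDE dX = -theta X dt + sigma dB admits the integrating factor exp(theta t): d(exp(theta t) X_t) = sigma exp(theta t) dB_t. Integrating from 0 to t:
  X_t = x_0 * exp(-theta t) + sigma * int_0^t exp(-theta (t-s)) dB_s.
The Itô integral has mean 0 and (by the Itô isometry) variance sigma^2 * int_0^t exp(-2 theta (t - s)) ds = sigma^2 * (1 - exp(-2 theta t)) / (2 theta).
With theta = 9/5, sigma = 5/3, x_0 = 3/2:
  E[X_t] = 3/2 * exp(-9/5 t) = 3*exp(-9*t/5)/2
  Var(X_t) = (5/3)^2 * (1 - exp(-2*9/5 t)) / (2 * 9/5) = 125/162 - 125*exp(-18*t/5)/162.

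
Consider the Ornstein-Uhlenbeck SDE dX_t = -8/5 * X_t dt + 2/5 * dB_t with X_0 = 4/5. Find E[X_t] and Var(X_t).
E[X_t] = 4*exp(-8*t/5)/5; Var(X_t) = 1/20 - exp(-16*t/5)/20

The OU SDE dX = -theta X dt + sigma dB admits the integrating factor exp(theta t): d(exp(theta t) X_t) = sigma exp(theta t) dB_t. Integrating from 0 to t:
  X_t = x_0 * exp(-theta t) + sigma * int_0^t exp(-theta (t-s)) dB_s.
The Itô integral has mean 0 and (by the Itô isometry) variance sigma^2 * int_0^t exp(-2 theta (t - s)) ds = sigma^2 * (1 - exp(-2 theta t)) / (2 theta).
With theta = 8/5, sigma = 2/5, x_0 = 4/5:
  E[X_t] = 4/5 * exp(-8/5 t) = 4*exp(-8*t/5)/5
  Var(X_t) = (2/5)^2 * (1 - exp(-2*8/5 t)) / (2 * 8/5) = 1/20 - exp(-16*t/5)/20.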